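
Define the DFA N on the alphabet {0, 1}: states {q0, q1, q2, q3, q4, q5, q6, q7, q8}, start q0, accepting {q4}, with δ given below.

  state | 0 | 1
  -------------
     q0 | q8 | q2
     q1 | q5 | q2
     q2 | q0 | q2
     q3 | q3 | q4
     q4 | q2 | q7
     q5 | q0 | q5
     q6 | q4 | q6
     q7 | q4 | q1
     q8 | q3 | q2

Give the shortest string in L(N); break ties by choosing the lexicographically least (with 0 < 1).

A breadth-first search from q0 reaches an accepting state first via the path q0 → q8 → q3 → q4 on input 001.
No string of length < 3 is accepted (BFS exhausts all shorter strings without reaching an accepting state), and 001 is the lexicographically least accepting string of length 3.

001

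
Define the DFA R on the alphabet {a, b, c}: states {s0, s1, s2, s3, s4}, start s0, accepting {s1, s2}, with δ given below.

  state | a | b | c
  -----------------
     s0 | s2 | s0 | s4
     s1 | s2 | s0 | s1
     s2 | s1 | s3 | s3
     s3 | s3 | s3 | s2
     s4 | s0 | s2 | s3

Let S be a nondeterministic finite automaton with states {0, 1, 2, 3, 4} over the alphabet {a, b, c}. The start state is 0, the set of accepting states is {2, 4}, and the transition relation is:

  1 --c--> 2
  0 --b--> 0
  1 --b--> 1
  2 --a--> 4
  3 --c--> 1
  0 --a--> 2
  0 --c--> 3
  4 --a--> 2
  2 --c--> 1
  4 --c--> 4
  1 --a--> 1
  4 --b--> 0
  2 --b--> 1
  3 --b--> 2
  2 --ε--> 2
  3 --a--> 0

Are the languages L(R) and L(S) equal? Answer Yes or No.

Yes

Exploring the product automaton R × S from the start pair (s0, 0), following both machines on each input symbol, reaches 5 state pairs: (s0, 0), (s2, 2), (s4, 3), (s1, 4), (s3, 1).
R accepts in {s1, s2} and S accepts in {2, 4}. In every reachable pair the two components are either both accepting — (s2, 2), (s1, 4) — or both non-accepting, so no string is accepted by exactly one of the machines: L(R) \ L(S) and L(S) \ L(R) are both empty.
Hence every string is accepted by R iff it is accepted by S, and the two languages coincide.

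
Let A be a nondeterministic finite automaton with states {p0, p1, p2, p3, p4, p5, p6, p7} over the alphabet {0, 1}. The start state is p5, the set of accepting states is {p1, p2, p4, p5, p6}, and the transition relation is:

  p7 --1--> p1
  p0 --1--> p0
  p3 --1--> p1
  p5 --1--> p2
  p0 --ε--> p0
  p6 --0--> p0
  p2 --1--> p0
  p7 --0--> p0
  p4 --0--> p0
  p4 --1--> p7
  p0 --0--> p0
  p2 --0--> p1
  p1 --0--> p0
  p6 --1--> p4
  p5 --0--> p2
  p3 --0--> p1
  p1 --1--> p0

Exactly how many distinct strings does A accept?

The useful subgraph on states {p1, p2, p5} is acyclic, so L(A) is finite; the longest accepting path visits 3 useful states, giving maximum string length 2.
Counting accepting paths from p5 by length: 1 of length 0, 2 of length 1, 2 of length 2. Total 5.

5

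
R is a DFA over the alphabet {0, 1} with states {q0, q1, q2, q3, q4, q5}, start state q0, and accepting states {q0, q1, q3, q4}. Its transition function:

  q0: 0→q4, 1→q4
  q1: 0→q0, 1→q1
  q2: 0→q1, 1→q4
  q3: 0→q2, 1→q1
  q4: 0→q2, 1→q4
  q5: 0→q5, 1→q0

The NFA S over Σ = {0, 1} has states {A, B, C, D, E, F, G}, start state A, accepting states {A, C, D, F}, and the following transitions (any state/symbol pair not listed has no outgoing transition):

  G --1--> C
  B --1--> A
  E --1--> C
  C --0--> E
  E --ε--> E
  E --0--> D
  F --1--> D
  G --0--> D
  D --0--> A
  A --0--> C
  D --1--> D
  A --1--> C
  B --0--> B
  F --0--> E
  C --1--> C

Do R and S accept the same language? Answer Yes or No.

Yes

Exploring the product automaton R × S from the start pair (q0, A), following both machines on each input symbol, reaches 4 state pairs: (q0, A), (q4, C), (q2, E), (q1, D).
R accepts in {q0, q1, q3, q4} and S accepts in {A, C, D, F}. In every reachable pair the two components are either both accepting — (q0, A), (q4, C), (q1, D) — or both non-accepting, so no string is accepted by exactly one of the machines: L(R) \ L(S) and L(S) \ L(R) are both empty.
Hence every string is accepted by R iff it is accepted by S, and the two languages coincide.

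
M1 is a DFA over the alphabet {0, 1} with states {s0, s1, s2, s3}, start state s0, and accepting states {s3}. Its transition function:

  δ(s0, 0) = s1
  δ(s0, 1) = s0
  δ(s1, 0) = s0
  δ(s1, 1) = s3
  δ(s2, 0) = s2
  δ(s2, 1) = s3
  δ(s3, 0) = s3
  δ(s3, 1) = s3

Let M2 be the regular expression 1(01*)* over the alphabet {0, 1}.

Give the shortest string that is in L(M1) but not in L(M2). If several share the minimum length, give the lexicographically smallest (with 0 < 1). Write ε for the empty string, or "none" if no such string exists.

01

The string 01 is accepted by M1 but not by M2.
No shorter string lies in the difference, and 01 is the lexicographically first length-2 string in L(M1) \ L(M2).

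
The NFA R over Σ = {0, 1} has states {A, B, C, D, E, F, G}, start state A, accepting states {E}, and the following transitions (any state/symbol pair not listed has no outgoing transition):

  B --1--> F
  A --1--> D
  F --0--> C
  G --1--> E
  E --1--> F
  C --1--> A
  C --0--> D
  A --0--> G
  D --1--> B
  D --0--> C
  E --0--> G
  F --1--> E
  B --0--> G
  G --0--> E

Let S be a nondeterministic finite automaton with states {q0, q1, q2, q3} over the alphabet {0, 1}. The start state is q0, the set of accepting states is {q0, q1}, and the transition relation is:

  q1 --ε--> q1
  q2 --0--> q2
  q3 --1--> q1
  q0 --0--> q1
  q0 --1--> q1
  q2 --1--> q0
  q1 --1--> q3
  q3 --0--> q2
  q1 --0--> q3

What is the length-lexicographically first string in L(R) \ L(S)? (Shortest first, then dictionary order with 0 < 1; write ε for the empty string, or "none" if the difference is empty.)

00

The string 00 is accepted by R but not by S.
No shorter string lies in the difference, and 00 is the lexicographically first length-2 string in L(R) \ L(S).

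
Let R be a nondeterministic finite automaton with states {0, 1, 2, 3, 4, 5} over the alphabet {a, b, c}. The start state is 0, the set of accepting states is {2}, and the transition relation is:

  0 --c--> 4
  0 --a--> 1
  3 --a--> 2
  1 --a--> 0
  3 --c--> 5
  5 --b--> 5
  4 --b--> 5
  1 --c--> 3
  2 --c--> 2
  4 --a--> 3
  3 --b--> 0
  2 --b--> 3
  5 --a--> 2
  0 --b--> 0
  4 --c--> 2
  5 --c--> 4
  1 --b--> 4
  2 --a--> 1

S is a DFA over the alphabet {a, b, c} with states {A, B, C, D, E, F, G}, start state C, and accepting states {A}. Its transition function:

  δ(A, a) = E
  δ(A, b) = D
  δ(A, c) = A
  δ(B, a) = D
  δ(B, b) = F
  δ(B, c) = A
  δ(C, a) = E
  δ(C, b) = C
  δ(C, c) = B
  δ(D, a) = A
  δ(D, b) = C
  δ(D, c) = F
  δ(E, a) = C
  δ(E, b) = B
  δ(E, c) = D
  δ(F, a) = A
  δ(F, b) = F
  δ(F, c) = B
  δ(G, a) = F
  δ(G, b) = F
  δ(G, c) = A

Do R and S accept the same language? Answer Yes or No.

Yes

Exploring the product automaton R × S from the start pair (0, C), following both machines on each input symbol, reaches 6 state pairs: (0, C), (1, E), (4, B), (3, D), (5, F), (2, A).
R accepts in {2} and S accepts in {A}. In every reachable pair the two components are either both accepting — (2, A) — or both non-accepting, so no string is accepted by exactly one of the machines: L(R) \ L(S) and L(S) \ L(R) are both empty.
Hence every string is accepted by R iff it is accepted by S, and the two languages coincide.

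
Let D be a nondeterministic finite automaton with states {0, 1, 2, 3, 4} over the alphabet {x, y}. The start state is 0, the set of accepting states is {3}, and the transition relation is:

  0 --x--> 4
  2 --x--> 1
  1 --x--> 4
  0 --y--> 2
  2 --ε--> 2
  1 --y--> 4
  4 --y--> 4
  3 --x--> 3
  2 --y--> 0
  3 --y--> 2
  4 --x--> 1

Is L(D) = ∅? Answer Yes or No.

Yes

The states reachable from the start state are {0, 1, 2, 4}.
None of the accepting states {3} is reachable, so no string is accepted and L(D) = ∅.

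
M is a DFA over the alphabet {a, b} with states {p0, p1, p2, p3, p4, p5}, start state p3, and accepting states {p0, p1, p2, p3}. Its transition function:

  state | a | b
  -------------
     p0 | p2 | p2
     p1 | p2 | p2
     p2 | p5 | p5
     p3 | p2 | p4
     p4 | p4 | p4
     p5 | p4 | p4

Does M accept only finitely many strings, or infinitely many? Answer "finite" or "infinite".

The useful states (reachable from p3 and able to reach an accepting state) are {p2, p3}.
Restricted to these states the transition graph has no cycle, so every accepting path has bounded length and L is finite.

finite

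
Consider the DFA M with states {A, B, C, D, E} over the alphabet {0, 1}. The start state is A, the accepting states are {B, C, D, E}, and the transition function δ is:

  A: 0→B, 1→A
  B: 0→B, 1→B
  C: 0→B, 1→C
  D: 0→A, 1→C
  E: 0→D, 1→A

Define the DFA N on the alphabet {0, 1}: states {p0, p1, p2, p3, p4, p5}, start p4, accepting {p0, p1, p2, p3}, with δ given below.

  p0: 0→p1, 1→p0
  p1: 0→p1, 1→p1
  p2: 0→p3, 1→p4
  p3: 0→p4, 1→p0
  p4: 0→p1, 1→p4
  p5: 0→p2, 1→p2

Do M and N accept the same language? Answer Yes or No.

Exploring the product automaton M × N from the start pair (A, p4), following both machines on each input symbol, reaches 2 state pairs: (A, p4), (B, p1).
M accepts in {B, C, D, E} and N accepts in {p0, p1, p2, p3}. In every reachable pair the two components are either both accepting — (B, p1) — or both non-accepting, so no string is accepted by exactly one of the machines: L(M) \ L(N) and L(N) \ L(M) are both empty.
Hence every string is accepted by M iff it is accepted by N, and the two languages coincide.

Yes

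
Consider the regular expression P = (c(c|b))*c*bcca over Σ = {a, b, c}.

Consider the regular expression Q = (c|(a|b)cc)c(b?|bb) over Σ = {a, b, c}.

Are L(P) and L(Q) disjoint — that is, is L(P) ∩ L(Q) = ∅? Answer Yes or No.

Yes

Converting the expression P to a DFA (subset construction, then merging equivalent states) gives the minimal DFA with states {p0, p1, p2, p3, p4, p5, p6, p7, p8, p9}, start state p0, accepting states {p8} and transitions p0: a→p1, b→p2, c→p3; p1: a→p1, b→p1, c→p1; p2: a→p1, b→p1, c→p4; p3: a→p1, b→p5, c→p0; p4: a→p1, b→p1, c→p6; p5: a→p1, b→p2, c→p7; p6: a→p8, b→p1, c→p1; p7: a→p1, b→p5, c→p9; p8: a→p1, b→p1, c→p1; p9: a→p8, b→p2, c→p3.
Converting the expression Q to a DFA (subset construction, then merging equivalent states) gives the minimal DFA with states {q0, q1, q2, q3, q4, q5, q6, q7}, start state q0, accepting states {q5, q6, q7} and transitions q0: a→q1, b→q1, c→q2; q1: a→q3, b→q3, c→q4; q2: a→q3, b→q3, c→q5; q3: a→q3, b→q3, c→q3; q4: a→q3, b→q3, c→q2; q5: a→q3, b→q6, c→q3; q6: a→q3, b→q7, c→q3; q7: a→q3, b→q3, c→q3.
Exploring the product automaton P × Q from the start pair (p0, q0), following both machines on each input symbol, reaches 23 state pairs: (p0, q0), (p1, q1), (p2, q1), (p3, q2), (p1, q3), (p1, q4), (p4, q4), (p5, q3), (p0, q5), (p1, q2), (p6, q2), (p2, q3), (p7, q3), (p2, q6), (p3, q3), (p1, q5), (p8, q3), (p4, q3), (p9, q3), (p1, q7), (p0, q3), (p1, q6), (p6, q3).
P accepts in {p8} and Q accepts in {q5, q6, q7}; no reachable pair has both components accepting, so no string drives both machines to acceptance simultaneously and L(P) ∩ L(Q) = ∅.
So no string is accepted by both, and the intersection is empty.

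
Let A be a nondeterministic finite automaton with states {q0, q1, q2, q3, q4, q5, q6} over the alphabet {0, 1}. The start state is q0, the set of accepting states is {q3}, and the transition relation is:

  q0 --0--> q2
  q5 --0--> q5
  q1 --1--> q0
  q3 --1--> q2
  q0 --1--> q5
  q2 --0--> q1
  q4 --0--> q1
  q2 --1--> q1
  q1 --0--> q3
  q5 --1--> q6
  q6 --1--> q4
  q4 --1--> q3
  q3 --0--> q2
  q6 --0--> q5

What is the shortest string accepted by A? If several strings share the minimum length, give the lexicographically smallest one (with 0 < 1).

000

A breadth-first search from q0 reaches an accepting state first via the path q0 → q2 → q1 → q3 on input 000.
No string of length < 3 is accepted (BFS exhausts all shorter strings without reaching an accepting state), and 000 is the lexicographically least accepting string of length 3.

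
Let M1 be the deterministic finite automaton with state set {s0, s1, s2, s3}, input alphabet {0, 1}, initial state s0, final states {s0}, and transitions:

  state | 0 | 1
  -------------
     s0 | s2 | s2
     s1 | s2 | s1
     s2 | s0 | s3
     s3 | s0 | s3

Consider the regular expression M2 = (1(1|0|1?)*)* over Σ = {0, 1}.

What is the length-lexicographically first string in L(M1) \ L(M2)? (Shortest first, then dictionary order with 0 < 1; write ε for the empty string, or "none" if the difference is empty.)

The string 00 is accepted by M1 but not by M2.
No shorter string lies in the difference, and 00 is the lexicographically first length-2 string in L(M1) \ L(M2).

00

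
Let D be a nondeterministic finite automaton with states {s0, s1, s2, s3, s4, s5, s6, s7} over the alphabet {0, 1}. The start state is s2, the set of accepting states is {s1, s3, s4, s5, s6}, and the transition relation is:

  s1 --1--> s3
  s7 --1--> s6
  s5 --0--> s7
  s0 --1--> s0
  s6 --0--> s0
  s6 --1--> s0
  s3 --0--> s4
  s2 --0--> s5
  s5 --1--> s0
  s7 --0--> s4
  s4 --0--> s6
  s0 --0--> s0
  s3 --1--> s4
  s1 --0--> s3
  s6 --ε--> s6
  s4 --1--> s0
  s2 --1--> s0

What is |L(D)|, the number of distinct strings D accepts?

4

The useful subgraph on states {s2, s4, s5, s6, s7} is acyclic, so L(D) is finite; the longest accepting path visits 5 useful states, giving maximum string length 4.
Counting accepting paths from s2 by length: 1 of length 1, 2 of length 3, 1 of length 4. Total 4.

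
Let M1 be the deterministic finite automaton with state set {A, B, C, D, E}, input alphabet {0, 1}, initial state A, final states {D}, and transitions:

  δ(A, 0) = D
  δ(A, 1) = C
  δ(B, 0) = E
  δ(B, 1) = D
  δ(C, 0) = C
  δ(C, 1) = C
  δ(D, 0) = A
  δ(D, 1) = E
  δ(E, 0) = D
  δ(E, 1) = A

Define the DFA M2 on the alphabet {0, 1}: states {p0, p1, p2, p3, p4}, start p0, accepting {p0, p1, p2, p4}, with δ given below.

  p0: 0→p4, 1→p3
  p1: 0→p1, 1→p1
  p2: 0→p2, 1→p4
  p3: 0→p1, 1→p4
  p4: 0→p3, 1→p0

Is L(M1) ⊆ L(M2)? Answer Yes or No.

Yes

Exploring the product automaton M1 × M2 from the start pair (A, p0), following both machines on each input symbol, reaches 11 state pairs: (A, p0), (D, p4), (C, p3), (A, p3), (E, p0), (C, p1), (C, p4), (D, p1), (C, p0), (A, p1), (E, p1).
M1 accepts in {D} and M2 accepts in {p0, p1, p2, p4}. The reachable pairs whose M1-component is accepting are (D, p4), (D, p1); in each of them the M2-component is accepting too, so the product for L(M1) \ L(M2) (M1-component accepting, M2-component rejecting) has no reachable accepting pair and the difference is empty.
Hence every string in L(M1) is also in L(M2).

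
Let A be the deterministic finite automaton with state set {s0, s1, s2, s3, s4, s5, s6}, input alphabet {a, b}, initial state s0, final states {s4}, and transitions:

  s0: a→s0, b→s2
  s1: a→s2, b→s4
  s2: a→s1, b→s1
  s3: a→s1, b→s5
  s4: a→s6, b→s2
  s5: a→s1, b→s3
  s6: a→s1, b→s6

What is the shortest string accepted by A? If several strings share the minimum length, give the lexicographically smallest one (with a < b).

bab

A breadth-first search from s0 reaches an accepting state first via the path s0 → s2 → s1 → s4 on input bab.
No string of length < 3 is accepted (BFS exhausts all shorter strings without reaching an accepting state), and bab is the lexicographically least accepting string of length 3.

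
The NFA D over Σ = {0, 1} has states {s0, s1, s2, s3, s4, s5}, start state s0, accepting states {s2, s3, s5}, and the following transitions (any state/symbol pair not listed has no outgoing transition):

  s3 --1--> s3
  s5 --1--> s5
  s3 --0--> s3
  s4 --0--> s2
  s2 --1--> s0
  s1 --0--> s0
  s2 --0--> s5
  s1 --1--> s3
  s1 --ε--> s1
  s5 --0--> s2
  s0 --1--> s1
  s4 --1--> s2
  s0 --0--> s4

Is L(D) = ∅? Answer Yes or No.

No

The string 00 is accepted: the run s0 → s4 → s2 ends in the accepting state s2.
Since at least one string is accepted, L(D) is not empty.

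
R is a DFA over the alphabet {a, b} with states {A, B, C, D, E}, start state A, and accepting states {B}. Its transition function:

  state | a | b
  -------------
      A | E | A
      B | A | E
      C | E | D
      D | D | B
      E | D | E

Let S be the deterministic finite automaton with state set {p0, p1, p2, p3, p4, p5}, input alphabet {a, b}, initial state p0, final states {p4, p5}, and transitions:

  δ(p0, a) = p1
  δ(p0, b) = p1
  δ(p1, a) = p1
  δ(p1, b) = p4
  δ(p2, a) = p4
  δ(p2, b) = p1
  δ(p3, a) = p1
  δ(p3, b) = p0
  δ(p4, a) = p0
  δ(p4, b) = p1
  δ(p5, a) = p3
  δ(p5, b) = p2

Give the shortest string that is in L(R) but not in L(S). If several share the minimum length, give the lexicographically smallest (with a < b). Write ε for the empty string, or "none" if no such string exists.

abab

The string abab is accepted by R but not by S.
No shorter string lies in the difference, and abab is the lexicographically first length-4 string in L(R) \ L(S).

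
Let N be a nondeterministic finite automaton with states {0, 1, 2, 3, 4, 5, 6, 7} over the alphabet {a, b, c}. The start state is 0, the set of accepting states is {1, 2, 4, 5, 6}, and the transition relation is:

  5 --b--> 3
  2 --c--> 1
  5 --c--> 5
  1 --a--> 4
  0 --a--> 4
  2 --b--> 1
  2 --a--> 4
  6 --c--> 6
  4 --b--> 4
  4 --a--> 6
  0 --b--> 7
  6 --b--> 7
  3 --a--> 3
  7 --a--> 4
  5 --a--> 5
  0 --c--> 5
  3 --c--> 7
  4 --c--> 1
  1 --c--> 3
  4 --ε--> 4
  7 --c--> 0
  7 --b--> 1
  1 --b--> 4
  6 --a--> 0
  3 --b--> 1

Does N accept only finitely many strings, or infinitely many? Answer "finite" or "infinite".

infinite

State 1 is reachable from the start and can reach an accepting state, and it lies on the cycle 1 → 3 → 1.
Traversing that cycle any number of times yields accepted strings of unbounded length, so the language is infinite.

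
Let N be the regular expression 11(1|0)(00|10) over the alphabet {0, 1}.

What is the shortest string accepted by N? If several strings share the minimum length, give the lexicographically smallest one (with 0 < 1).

By inspection of the expression, no string of length less than 5 matches, and 11000 is the lexicographically first match of length 5.

11000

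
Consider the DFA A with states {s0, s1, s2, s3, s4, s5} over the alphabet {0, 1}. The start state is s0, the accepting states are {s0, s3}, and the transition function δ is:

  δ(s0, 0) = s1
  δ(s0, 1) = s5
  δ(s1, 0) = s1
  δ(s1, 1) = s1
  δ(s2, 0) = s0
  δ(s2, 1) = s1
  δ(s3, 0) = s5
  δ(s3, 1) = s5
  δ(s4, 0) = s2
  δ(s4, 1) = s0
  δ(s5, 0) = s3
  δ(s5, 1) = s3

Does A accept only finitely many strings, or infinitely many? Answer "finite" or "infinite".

infinite

State s5 is reachable from the start and can reach an accepting state, and it lies on the cycle s5 → s3 → s5.
Traversing that cycle any number of times yields accepted strings of unbounded length, so the language is infinite.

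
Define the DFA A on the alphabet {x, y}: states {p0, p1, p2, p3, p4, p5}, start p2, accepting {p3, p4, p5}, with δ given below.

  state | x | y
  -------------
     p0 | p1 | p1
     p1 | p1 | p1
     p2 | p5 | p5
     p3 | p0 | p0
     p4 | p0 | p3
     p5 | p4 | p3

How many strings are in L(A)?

The useful subgraph on states {p2, p3, p4, p5} is acyclic, so L(A) is finite; the longest accepting path visits 4 useful states, giving maximum string length 3.
Counting accepting paths from p2 by length: 2 of length 1, 4 of length 2, 2 of length 3. Total 8.

8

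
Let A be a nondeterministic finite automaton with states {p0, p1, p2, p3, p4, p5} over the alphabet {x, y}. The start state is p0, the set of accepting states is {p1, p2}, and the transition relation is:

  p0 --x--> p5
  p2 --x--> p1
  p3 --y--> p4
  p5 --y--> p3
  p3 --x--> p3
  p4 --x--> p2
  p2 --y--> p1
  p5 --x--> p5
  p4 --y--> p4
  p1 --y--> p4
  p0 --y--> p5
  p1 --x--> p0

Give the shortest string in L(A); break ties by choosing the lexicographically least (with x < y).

xyyx

A breadth-first search from p0 reaches an accepting state first via the path p0 → p5 → p3 → p4 → p2 on input xyyx.
No string of length < 4 is accepted (BFS exhausts all shorter strings without reaching an accepting state), and xyyx is the lexicographically least accepting string of length 4.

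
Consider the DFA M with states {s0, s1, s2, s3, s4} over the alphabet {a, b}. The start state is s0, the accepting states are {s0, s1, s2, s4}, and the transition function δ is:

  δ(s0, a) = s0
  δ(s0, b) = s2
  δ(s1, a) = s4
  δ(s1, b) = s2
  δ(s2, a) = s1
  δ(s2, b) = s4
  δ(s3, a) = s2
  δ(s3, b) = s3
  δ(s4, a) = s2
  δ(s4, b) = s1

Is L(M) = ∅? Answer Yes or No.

The empty string ε is accepted: the run s0 ends in the accepting state s0.
Since at least one string is accepted, L(M) is not empty.

No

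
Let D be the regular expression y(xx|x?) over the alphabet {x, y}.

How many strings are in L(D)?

The expression has no Kleene star, so L(D) is finite. Expanding the alternatives gives {y, yx, yxx}.
That is 1 of length 1, 1 of length 2, 1 of length 3: 3 strings in all.

3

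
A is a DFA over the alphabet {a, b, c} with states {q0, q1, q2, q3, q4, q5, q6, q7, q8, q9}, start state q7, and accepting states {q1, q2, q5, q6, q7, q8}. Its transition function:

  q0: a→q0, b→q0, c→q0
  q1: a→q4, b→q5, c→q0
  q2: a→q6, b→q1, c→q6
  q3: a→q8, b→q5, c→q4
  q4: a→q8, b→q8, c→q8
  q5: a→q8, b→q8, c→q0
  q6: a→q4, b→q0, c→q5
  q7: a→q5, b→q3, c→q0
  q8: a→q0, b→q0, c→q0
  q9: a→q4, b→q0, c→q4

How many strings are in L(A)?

The useful subgraph on states {q3, q4, q5, q7, q8} is acyclic, so L(A) is finite; the longest accepting path visits 4 useful states, giving maximum string length 3.
Counting accepting paths from q7 by length: 1 of length 0, 1 of length 1, 4 of length 2, 5 of length 3. Total 11.

11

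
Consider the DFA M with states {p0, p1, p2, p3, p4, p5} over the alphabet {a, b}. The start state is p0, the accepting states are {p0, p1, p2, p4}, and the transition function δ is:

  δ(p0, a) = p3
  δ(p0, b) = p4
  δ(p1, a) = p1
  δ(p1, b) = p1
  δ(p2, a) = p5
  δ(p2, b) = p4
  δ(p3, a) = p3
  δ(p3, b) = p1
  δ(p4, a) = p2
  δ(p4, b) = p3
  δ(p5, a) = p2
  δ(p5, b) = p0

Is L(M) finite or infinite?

infinite

State p1 is reachable from the start and can reach an accepting state, and it lies on the cycle p1 → p1.
Traversing that cycle any number of times yields accepted strings of unbounded length, so the language is infinite.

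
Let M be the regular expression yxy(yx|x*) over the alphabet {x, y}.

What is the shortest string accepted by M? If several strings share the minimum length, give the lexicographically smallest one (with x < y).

By inspection of the expression, no string of length less than 3 matches, and yxy is the lexicographically first match of length 3.

yxy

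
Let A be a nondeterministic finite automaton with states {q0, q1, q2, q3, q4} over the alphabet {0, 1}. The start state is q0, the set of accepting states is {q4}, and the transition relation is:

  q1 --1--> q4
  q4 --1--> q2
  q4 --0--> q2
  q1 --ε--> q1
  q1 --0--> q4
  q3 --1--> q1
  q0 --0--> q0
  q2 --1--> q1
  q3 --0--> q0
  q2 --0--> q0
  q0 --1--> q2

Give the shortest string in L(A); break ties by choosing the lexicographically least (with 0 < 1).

110

A breadth-first search from q0 reaches an accepting state first via the path q0 → q2 → q1 → q4 on input 110.
No string of length < 3 is accepted (BFS exhausts all shorter strings without reaching an accepting state), and 110 is the lexicographically least accepting string of length 3.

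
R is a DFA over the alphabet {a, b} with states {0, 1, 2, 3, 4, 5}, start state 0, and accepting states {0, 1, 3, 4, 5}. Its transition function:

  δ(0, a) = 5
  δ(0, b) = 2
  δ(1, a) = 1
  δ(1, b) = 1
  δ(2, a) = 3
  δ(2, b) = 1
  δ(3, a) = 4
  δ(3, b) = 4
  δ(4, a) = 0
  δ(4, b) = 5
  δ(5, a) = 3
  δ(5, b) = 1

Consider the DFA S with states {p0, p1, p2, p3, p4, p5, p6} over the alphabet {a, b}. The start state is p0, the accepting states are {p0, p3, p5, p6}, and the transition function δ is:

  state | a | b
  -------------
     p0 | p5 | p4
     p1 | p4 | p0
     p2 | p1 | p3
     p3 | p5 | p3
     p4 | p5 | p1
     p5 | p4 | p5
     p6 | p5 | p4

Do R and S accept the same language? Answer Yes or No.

The string aa is accepted by R but rejected by S.
So L(R) ≠ L(S).

No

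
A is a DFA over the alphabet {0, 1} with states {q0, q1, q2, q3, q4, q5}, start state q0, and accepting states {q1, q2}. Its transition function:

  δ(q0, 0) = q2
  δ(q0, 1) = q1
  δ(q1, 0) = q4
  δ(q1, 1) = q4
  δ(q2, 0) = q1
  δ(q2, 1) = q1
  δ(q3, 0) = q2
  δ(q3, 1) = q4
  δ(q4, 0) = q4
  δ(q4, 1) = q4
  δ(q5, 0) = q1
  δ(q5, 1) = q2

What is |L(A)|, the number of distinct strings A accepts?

4

The useful subgraph on states {q0, q1, q2} is acyclic, so L(A) is finite; the longest accepting path visits 3 useful states, giving maximum string length 2.
Counting accepting paths from q0 by length: 2 of length 1, 2 of length 2. Total 4.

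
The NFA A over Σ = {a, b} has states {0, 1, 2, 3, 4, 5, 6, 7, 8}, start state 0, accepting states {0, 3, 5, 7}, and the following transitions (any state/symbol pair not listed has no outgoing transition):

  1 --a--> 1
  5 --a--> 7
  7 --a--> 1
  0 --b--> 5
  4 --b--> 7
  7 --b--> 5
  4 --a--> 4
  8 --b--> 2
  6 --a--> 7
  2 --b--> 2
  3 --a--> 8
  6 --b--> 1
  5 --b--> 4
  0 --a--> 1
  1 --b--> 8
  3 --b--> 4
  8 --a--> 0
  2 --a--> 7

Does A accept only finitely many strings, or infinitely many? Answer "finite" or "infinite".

infinite

State 0 is reachable from the start and can reach an accepting state, and it lies on the cycle 0 → 1 → 8 → 0.
Traversing that cycle any number of times yields accepted strings of unbounded length, so the language is infinite.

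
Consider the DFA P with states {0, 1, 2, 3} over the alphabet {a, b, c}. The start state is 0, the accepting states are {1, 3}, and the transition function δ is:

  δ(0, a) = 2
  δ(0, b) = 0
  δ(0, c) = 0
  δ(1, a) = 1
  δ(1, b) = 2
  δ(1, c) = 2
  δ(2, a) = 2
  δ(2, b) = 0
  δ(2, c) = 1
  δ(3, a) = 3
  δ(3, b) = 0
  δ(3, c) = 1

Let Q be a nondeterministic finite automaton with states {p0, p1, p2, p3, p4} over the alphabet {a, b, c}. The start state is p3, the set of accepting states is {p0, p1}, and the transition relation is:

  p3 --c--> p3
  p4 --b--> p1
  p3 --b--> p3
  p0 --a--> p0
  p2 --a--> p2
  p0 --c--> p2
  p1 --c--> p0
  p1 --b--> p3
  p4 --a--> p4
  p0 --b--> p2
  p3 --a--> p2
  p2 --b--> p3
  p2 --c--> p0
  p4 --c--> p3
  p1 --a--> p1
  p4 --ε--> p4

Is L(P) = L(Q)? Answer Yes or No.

Yes

Exploring the product automaton P × Q from the start pair (0, p3), following both machines on each input symbol, reaches 3 state pairs: (0, p3), (2, p2), (1, p0).
P accepts in {1, 3} and Q accepts in {p0, p1}. In every reachable pair the two components are either both accepting — (1, p0) — or both non-accepting, so no string is accepted by exactly one of the machines: L(P) \ L(Q) and L(Q) \ L(P) are both empty.
Hence every string is accepted by P iff it is accepted by Q, and the two languages coincide.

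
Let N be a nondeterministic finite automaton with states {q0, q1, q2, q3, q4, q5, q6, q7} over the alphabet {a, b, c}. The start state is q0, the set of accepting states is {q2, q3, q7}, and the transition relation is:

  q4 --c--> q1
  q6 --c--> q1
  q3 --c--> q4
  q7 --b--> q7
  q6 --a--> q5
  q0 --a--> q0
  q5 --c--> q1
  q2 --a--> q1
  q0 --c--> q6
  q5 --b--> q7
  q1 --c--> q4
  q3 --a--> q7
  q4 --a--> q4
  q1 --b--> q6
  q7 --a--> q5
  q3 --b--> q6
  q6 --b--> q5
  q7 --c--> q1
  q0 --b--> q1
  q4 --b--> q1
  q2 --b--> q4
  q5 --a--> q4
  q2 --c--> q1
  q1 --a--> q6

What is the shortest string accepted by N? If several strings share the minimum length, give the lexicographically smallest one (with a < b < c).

cab

A breadth-first search from q0 reaches an accepting state first via the path q0 → q6 → q5 → q7 on input cab.
No string of length < 3 is accepted (BFS exhausts all shorter strings without reaching an accepting state), and cab is the lexicographically least accepting string of length 3.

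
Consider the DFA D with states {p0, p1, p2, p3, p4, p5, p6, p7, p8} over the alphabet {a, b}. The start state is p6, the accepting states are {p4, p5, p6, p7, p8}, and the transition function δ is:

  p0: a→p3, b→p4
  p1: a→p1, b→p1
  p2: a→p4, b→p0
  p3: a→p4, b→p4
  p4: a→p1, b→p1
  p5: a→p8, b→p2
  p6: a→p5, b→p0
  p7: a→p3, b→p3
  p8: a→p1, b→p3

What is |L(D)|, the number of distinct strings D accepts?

12

The useful subgraph on states {p0, p2, p3, p4, p5, p6, p8} is acyclic, so L(D) is finite; the longest accepting path visits 6 useful states, giving maximum string length 5.
Counting accepting paths from p6 by length: 1 of length 0, 1 of length 1, 2 of length 2, 3 of length 3, 3 of length 4, 2 of length 5. Total 12.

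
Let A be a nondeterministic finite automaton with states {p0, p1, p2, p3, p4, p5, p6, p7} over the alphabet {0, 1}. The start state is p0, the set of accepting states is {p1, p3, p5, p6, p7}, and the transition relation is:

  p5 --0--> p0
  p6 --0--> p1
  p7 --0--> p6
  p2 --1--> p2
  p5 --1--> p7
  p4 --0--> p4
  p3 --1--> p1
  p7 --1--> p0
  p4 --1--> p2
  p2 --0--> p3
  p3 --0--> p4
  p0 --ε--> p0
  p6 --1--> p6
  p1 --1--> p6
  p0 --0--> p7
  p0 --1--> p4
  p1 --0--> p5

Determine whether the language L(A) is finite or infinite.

State p2 is reachable from the start and can reach an accepting state, and it lies on the cycle p2 → p2.
Traversing that cycle any number of times yields accepted strings of unbounded length, so the language is infinite.

infinite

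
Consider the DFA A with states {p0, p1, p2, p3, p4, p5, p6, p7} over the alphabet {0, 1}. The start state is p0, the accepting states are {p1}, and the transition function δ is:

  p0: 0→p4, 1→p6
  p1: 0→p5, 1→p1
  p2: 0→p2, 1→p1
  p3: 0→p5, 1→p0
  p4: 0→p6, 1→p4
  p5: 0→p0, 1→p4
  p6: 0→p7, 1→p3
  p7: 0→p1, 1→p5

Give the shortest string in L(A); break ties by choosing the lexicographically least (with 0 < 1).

A breadth-first search from p0 reaches an accepting state first via the path p0 → p6 → p7 → p1 on input 100.
No string of length < 3 is accepted (BFS exhausts all shorter strings without reaching an accepting state), and 100 is the lexicographically least accepting string of length 3.

100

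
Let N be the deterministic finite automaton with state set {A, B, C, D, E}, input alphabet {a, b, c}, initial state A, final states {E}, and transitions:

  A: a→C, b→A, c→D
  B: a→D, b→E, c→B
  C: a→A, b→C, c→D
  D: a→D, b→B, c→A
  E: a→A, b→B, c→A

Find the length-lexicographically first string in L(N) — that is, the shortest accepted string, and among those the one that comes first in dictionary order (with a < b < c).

A breadth-first search from A reaches an accepting state first via the path A → D → B → E on input cbb.
No string of length < 3 is accepted (BFS exhausts all shorter strings without reaching an accepting state), and cbb is the lexicographically least accepting string of length 3.

cbb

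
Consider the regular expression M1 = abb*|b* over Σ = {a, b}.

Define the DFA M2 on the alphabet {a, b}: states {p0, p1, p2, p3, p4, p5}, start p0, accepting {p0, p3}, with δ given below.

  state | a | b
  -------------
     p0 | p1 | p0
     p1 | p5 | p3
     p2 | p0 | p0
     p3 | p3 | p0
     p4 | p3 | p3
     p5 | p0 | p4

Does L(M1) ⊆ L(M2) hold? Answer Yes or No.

Converting the expression M1 to a DFA (subset construction, then merging equivalent states) gives the minimal DFA with states {r0, r1, r2, r3}, start state r0, accepting states {r0, r2} and transitions r0: a→r1, b→r2; r1: a→r3, b→r2; r2: a→r3, b→r2; r3: a→r3, b→r3.
Exploring the product automaton M1 × M2 from the start pair (r0, p0), following both machines on each input symbol, reaches 9 state pairs: (r0, p0), (r1, p1), (r2, p0), (r3, p5), (r2, p3), (r3, p1), (r3, p0), (r3, p4), (r3, p3).
M1 accepts in {r0, r2} and M2 accepts in {p0, p3}. The reachable pairs whose M1-component is accepting are (r0, p0), (r2, p0), (r2, p3); in each of them the M2-component is accepting too, so the product for L(M1) \ L(M2) (M1-component accepting, M2-component rejecting) has no reachable accepting pair and the difference is empty.
Hence every string in L(M1) is also in L(M2).

Yes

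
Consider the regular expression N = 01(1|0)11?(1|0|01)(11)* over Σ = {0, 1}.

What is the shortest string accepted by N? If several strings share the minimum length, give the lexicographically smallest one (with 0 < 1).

01010

By inspection of the expression, no string of length less than 5 matches, and 01010 is the lexicographically first match of length 5.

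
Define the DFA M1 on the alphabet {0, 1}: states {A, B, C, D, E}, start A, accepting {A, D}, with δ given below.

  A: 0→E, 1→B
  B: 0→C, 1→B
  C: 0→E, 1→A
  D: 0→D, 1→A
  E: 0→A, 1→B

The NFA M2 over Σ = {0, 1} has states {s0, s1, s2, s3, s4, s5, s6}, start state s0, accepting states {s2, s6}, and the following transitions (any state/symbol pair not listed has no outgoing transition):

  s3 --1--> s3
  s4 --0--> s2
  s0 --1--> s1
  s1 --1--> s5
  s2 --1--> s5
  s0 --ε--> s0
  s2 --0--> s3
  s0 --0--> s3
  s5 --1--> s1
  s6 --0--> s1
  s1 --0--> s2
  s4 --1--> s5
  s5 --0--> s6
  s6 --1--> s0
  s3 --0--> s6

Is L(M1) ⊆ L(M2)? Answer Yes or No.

No

The empty string ε is in L(M1) but not in L(M2).
So L(M1) ⊄ L(M2).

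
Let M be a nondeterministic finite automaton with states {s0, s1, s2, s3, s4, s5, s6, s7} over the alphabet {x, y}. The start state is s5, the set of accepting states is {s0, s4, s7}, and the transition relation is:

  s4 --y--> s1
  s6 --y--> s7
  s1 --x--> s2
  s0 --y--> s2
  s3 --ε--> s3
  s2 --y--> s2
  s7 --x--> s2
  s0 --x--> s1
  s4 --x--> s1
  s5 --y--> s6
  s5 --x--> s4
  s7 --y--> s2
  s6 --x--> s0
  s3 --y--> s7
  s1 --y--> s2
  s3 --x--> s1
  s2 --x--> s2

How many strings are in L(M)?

The useful subgraph on states {s0, s4, s5, s6, s7} is acyclic, so L(M) is finite; the longest accepting path visits 3 useful states, giving maximum string length 2.
Counting accepting paths from s5 by length: 1 of length 1, 2 of length 2. Total 3.

3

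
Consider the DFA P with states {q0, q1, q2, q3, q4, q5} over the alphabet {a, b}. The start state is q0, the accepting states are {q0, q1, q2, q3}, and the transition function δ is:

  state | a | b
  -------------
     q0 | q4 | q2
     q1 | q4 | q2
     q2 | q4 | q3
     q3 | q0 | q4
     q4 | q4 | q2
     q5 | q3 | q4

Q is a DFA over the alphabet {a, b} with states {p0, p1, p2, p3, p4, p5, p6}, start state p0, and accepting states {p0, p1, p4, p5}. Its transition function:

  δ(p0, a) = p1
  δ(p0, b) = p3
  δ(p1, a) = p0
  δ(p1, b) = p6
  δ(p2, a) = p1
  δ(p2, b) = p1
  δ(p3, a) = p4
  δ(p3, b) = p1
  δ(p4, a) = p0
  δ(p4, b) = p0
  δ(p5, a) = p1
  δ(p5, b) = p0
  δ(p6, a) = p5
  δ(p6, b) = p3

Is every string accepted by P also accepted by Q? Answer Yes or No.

The string b is in L(P) but not in L(Q).
So L(P) ⊄ L(Q).

No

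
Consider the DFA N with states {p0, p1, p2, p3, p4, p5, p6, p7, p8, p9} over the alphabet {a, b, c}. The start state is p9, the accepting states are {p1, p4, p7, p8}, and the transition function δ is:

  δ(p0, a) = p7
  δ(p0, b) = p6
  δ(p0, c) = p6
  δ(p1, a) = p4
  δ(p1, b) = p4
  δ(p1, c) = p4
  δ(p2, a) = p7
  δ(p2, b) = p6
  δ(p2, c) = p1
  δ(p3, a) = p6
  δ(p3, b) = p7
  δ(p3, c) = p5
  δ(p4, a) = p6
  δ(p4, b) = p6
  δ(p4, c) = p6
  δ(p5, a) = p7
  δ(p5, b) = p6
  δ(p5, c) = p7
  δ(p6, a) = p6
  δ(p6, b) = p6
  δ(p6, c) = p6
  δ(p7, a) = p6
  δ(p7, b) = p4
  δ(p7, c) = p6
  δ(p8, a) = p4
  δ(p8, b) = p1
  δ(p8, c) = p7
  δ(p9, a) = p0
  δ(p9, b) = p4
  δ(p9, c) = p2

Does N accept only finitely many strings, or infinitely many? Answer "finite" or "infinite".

finite

The useful states (reachable from p9 and able to reach an accepting state) are {p0, p1, p2, p4, p7, p9}.
Restricted to these states the transition graph has no cycle, so every accepting path has bounded length and L is finite.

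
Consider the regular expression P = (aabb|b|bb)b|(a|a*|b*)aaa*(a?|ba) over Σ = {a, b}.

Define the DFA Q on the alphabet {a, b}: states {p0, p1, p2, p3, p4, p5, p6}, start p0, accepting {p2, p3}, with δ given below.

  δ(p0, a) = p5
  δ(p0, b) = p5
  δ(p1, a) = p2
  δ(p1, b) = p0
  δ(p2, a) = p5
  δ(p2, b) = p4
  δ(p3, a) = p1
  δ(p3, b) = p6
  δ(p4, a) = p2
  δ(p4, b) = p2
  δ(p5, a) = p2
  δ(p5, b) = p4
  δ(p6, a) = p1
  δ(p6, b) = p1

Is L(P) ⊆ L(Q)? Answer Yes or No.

No

The string bb is in L(P) but not in L(Q).
So L(P) ⊄ L(Q).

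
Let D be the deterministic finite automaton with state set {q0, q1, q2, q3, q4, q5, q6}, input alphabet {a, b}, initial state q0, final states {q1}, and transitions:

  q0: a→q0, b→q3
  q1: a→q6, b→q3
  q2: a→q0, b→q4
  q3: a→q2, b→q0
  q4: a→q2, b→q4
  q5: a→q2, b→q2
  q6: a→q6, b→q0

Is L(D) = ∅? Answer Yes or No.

The states reachable from the start state are {q0, q2, q3, q4}.
None of the accepting states {q1} is reachable, so no string is accepted and L(D) = ∅.

Yes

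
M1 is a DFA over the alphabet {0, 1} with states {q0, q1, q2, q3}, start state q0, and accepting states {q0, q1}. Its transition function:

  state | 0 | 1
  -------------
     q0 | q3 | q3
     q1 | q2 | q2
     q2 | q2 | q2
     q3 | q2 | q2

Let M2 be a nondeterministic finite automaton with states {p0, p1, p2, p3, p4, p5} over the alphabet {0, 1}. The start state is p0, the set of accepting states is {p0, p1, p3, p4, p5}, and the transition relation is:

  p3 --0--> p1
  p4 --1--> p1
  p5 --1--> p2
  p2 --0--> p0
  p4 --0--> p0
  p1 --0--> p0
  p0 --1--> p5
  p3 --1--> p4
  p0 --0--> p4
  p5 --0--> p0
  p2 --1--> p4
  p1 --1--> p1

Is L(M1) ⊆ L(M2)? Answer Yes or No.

Yes

Exploring the product automaton M1 × M2 from the start pair (q0, p0), following both machines on each input symbol, reaches 8 state pairs: (q0, p0), (q3, p4), (q3, p5), (q2, p0), (q2, p1), (q2, p2), (q2, p4), (q2, p5).
M1 accepts in {q0, q1} and M2 accepts in {p0, p1, p3, p4, p5}. The reachable pairs whose M1-component is accepting are (q0, p0); in each of them the M2-component is accepting too, so the product for L(M1) \ L(M2) (M1-component accepting, M2-component rejecting) has no reachable accepting pair and the difference is empty.
Hence every string in L(M1) is also in L(M2).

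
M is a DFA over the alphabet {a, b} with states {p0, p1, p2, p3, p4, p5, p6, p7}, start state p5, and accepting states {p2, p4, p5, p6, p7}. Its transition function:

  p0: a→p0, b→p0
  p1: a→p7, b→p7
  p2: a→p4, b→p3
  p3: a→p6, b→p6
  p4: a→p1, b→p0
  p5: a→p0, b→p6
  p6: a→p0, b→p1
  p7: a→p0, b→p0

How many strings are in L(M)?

The useful subgraph on states {p1, p5, p6, p7} is acyclic, so L(M) is finite; the longest accepting path visits 4 useful states, giving maximum string length 3.
Counting accepting paths from p5 by length: 1 of length 0, 1 of length 1, 2 of length 3. Total 4.

4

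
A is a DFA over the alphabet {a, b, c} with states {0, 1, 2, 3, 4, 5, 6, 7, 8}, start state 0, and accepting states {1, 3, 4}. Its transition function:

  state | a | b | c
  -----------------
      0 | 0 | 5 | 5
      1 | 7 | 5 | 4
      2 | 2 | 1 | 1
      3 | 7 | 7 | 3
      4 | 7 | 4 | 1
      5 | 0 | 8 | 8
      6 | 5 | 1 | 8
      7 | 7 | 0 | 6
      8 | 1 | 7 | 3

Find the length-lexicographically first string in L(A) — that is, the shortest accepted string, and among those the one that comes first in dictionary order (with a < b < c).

A breadth-first search from 0 reaches an accepting state first via the path 0 → 5 → 8 → 1 on input bba.
No string of length < 3 is accepted (BFS exhausts all shorter strings without reaching an accepting state), and bba is the lexicographically least accepting string of length 3.

bba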